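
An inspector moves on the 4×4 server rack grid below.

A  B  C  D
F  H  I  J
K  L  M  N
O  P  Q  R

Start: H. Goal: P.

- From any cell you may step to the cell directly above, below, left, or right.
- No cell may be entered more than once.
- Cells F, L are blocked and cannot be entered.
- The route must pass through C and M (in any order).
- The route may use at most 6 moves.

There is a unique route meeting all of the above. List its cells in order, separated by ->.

The 6-move cap with required stops at C, M leaves no slack for detours.
Route from H: up 1 to B, right 1 to C, down 3 to Q, left 1 to P — 6 moves in all.
Check: all required cells visited; 6 ≤ 6 moves.

H -> B -> C -> I -> M -> Q -> P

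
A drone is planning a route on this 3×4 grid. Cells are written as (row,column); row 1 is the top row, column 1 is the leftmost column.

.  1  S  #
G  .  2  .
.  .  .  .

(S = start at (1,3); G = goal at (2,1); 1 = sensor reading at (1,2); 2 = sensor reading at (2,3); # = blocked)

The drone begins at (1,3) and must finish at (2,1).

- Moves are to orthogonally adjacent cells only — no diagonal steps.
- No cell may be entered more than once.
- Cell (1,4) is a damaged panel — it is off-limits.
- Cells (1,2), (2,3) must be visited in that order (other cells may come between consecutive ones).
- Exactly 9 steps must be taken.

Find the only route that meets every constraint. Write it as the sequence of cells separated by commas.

The waypoints must appear in the order (1,2), (2,3), with no cell reused.
Route from (1,3): left 1 to (1,2), down 1 to (2,2), right 2 to (2,4), down 1 to (3,4), left 3 to (3,1), up 1 to (2,1) — 9 moves in all.
Check: order respected (1 at step 1, 2 at step 3); 9 moves as required.

(1,3), (1,2), (2,2), (2,3), (2,4), (3,4), (3,3), (3,2), (3,1), (2,1)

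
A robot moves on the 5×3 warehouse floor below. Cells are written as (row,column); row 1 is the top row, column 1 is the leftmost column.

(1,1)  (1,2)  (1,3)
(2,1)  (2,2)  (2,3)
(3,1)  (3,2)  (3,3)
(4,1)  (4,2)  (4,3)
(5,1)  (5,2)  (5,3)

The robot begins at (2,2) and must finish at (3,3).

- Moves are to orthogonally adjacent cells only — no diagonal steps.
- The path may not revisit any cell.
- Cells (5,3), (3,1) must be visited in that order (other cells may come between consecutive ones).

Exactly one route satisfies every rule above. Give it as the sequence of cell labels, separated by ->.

The waypoints must appear in the order (5,3), (3,1), with no cell reused.
Route from (2,2): 2× down (reaching (4,2)), right to (4,3), down to (5,3), 2× left (reaching (5,1)), 4× up (reaching (1,1)), 2× right (reaching (1,3)), 2× down (reaching (3,3)) — 14 moves in all.
Check: order respected ((5,3) at step 4, (3,1) at step 8).

(2,2) -> (3,2) -> (4,2) -> (4,3) -> (5,3) -> (5,2) -> (5,1) -> (4,1) -> (3,1) -> (2,1) -> (1,1) -> (1,2) -> (1,3) -> (2,3) -> (3,3)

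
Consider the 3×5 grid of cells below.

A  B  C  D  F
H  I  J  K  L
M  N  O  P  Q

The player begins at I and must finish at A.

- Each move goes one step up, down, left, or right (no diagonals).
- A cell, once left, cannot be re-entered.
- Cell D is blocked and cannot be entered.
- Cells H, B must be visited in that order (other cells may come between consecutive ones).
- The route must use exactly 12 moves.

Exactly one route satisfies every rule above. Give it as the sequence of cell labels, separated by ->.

The waypoints must appear in the order H, B, with no cell reused.
Route from I: left to H, down to M, 4× right (reaching Q), up to L, 2× left (reaching J), up to C, 2× left (reaching A) — 12 moves in all.
Check: order respected (H at step 1, B at step 11); 12 moves as required.

I -> H -> M -> N -> O -> P -> Q -> L -> K -> J -> C -> B -> A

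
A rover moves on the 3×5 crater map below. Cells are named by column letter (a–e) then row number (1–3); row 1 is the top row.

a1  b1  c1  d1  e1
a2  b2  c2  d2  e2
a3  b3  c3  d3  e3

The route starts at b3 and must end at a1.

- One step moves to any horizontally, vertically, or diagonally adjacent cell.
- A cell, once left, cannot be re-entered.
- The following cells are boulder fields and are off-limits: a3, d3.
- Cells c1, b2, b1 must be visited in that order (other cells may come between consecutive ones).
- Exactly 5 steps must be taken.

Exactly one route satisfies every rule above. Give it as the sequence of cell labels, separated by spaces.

The waypoints must appear in the order c1, b2, b1, with no cell reused.
Route from b3: up-right to c2, up to c1, down-left to b2, up to b1, left to a1 — 5 moves in all.
Check: order respected (c1 at step 2, b2 at step 3, b1 at step 4); 5 moves as required.

b3 c2 c1 b2 b1 a1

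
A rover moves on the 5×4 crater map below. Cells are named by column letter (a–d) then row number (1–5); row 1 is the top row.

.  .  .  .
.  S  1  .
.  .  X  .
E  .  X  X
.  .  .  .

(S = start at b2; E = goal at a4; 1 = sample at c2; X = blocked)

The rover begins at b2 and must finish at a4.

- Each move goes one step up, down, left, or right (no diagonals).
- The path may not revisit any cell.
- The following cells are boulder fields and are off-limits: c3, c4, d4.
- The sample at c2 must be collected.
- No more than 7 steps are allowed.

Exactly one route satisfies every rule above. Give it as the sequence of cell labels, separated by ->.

Any route must reach c2 and still end at a4 within 7 moves, so the order of the required stops is forced.
Route from b2: right 1 to c2, up 1 to c1, left 2 to a1, down 3 to a4 — 7 moves in all.
Check: all required cells visited; 7 ≤ 7 moves.

b2 -> c2 -> c1 -> b1 -> a1 -> a2 -> a3 -> a4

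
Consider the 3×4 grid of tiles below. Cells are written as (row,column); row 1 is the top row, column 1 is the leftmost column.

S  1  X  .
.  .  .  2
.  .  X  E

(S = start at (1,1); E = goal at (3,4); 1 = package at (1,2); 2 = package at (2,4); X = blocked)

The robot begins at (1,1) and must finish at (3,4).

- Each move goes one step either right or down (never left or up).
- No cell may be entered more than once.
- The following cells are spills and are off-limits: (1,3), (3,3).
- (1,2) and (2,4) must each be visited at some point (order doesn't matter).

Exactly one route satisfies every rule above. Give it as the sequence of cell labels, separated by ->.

Moves only go right or down, so the column and row indices never decrease.
Route from (1,1): right 1 to (1,2), down 1 to (2,2), right 2 to (2,4), down 1 to (3,4) — 5 moves in all.
Check: all required cells visited.

(1,1) -> (1,2) -> (2,2) -> (2,3) -> (2,4) -> (3,4)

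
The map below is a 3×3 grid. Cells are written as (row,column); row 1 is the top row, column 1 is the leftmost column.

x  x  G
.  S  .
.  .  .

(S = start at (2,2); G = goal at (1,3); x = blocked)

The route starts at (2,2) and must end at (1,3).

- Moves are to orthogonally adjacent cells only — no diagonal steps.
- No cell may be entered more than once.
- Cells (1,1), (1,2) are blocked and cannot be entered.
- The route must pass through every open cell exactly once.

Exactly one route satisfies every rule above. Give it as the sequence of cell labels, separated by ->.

(2,2) -> (2,1) -> (3,1) -> (3,2) -> (3,3) -> (2,3) -> (1,3)

Need to visit all 7 open cells exactly once, starting at (2,2) and ending at (1,3).
Cell (3,3) has only two open neighbours ((2,3) and (3,2)), so the path must pass straight through it: one of those is the cell it's entered from and the other is where it exits.
Route from (2,2): left to (2,1), down to (3,1), 2× right (reaching (3,3)), 2× up (reaching (1,3)) — 6 moves in all.
Check: all 7 open cells covered.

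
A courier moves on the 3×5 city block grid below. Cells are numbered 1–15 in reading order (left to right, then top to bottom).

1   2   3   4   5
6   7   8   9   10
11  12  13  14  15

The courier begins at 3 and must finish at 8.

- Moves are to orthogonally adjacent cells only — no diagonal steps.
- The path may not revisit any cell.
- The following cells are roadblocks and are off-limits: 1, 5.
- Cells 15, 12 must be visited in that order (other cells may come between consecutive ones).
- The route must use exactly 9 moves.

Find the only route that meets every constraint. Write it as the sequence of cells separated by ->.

3 -> 4 -> 9 -> 10 -> 15 -> 14 -> 13 -> 12 -> 7 -> 8

The waypoints must appear in the order 15, 12, with no cell reused.
Route from 3: right to 4, down to 9, right to 10, down to 15, 3× left (reaching 12), up to 7, right to 8 — 9 moves in all.
Check: order respected (15 at step 4, 12 at step 7); 9 moves as required.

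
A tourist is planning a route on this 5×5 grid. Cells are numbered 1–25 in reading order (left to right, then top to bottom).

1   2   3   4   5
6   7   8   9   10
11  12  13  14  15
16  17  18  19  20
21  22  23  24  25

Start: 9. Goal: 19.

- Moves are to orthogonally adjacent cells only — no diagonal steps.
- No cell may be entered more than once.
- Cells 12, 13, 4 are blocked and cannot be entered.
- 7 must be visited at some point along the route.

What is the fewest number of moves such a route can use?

Any route passes through 7 somewhere between 9 and 19. Summing Manhattan distances along the two legs (9 → 7 → 19) gives a lower bound of 2 + 4 = 6 moves.
The shortest route satisfying every rule uses 8 moves: 9 → 8 → 7 → 6 → 11 → 16 → 17 → 18 → 19.
The bound of 6 isn't tight here; checking systematically, no route of length 6 through 7 satisfies every constraint, so 8 is the minimum.

8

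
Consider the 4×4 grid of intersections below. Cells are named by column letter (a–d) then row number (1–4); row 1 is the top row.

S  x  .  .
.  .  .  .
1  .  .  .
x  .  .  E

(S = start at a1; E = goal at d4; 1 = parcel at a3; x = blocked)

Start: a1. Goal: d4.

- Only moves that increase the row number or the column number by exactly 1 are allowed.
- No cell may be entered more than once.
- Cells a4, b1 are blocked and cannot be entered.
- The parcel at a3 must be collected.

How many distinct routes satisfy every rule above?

3

A right/down-only route from a1 to d4 makes exactly 3 down-moves and 3 right-moves in some order.
With no other constraints that would be C(6,3) = 20 routes.
Split at a3 and multiply the segment counts (each segment already excludes blocked cells): a1→a3: 1; a3→d4: 3; product = 3.
That gives 3 routes.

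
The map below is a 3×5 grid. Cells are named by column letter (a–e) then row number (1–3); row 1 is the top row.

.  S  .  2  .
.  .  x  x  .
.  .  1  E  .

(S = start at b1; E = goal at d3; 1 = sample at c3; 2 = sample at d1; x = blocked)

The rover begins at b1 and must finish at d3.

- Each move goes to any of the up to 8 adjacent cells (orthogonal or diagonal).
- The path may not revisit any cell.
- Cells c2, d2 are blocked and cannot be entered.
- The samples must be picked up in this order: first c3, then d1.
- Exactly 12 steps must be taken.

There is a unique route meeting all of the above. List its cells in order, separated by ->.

b1 -> a1 -> a2 -> a3 -> b3 -> c3 -> b2 -> c1 -> d1 -> e1 -> e2 -> e3 -> d3

The waypoints must appear in the order c3, d1, with no cell reused.
Route from b1: left 1 to a1, down 2 to a3, right 2 to c3, up-left 1 to b2, up-right 1 to c1, right 2 to e1, down 2 to e3, left 1 to d3 — 12 moves in all.
Check: order respected (1 at step 5, 2 at step 8); 12 moves as required.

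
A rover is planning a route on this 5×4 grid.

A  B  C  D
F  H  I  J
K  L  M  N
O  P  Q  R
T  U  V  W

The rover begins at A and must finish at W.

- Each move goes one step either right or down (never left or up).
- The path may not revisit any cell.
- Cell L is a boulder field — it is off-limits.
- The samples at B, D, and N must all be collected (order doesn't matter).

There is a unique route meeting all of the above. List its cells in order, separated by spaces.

A B C D J N R W

Moves only go right or down, so the column and row indices never decrease.
Route from A: 3× right (reaching D), 4× down (reaching W) — 7 moves in all.
Check: all required cells visited.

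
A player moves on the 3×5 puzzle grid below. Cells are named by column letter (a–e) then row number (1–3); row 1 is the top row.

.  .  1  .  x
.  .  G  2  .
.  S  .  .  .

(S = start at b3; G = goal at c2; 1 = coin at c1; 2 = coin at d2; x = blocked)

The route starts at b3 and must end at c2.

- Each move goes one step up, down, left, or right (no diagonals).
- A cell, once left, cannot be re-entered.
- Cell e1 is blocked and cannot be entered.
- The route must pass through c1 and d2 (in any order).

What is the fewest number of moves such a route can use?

Any route passes through c1 and d2 in some order between b3 and c2. Summing Manhattan distances along each leg and taking the cheapest ordering (b3 → c1 → d2 → c2) gives a lower bound of 3 + 2 + 1 = 6 moves.
A route of 6 moves achieves this: b3 → b2 → b1 → c1 → d1 → d2 → c2.
Since 6 matches the lower bound, it is optimal.

6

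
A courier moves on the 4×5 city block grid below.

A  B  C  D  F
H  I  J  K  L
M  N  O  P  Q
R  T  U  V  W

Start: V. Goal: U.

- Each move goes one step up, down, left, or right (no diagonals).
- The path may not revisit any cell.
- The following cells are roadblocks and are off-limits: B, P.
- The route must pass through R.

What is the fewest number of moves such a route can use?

Any route passes through R somewhere between V and U. Summing Manhattan distances along the two legs (V → R → U) gives a lower bound of 3 + 2 = 5 moves.
The shortest route satisfying every rule uses 11 moves: V → W → Q → L → K → J → O → N → M → R → T → U.
The bound of 5 isn't tight here; checking systematically, no route of length 5 through 10 satisfies every constraint (on a 4-connected grid the length of any start-to-goal walk has the same parity as the Manhattan bound, so only lengths 5, 7, 9, … need checking), so 11 is the minimum.

11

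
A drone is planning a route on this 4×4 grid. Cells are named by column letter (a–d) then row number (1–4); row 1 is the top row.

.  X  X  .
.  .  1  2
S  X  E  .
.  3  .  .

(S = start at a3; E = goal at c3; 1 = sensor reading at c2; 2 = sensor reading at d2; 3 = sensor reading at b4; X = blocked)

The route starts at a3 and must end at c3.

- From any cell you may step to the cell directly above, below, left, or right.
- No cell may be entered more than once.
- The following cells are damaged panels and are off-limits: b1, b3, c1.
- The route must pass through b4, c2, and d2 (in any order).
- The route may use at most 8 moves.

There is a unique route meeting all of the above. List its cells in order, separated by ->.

The 8-move cap with required stops at b4, c2, d2 leaves no slack for detours.
Route from a3: down to a4, 3× right (reaching d4), 2× up (reaching d2), left to c2, down to c3 — 8 moves in all.
Check: all required cells visited; 8 ≤ 8 moves.

a3 -> a4 -> b4 -> c4 -> d4 -> d3 -> d2 -> c2 -> c3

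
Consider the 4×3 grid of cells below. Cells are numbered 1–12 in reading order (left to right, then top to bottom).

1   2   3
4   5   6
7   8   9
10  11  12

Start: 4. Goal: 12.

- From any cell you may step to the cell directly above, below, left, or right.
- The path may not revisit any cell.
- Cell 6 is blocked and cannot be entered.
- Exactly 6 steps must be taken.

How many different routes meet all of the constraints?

4

Need simple routes of exactly 6 moves from 4 to 12 (Manhattan distance 4, so 1 moves are spent on a detour and 1 undoing it).
Enumerating: 4 1 2 5 8 11 12 | 4 1 2 5 8 9 12 | 4 7 10 11 8 9 12 | 4 5 8 7 10 11 12.
That gives 4 routes.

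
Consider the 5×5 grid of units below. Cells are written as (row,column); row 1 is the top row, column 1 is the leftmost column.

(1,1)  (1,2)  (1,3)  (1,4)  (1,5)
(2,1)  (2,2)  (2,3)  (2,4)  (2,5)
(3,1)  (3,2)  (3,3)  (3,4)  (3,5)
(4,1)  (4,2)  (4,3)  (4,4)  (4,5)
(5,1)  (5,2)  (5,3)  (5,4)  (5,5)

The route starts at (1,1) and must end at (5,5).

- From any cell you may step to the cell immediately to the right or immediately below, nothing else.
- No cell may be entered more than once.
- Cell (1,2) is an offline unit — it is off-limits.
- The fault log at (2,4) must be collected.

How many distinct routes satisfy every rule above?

4

A right/down-only route from (1,1) to (5,5) makes exactly 4 down-moves and 4 right-moves in some order.
With no other constraints that would be C(8,4) = 70 routes.
Split at (2,4) and multiply the segment counts (each segment already excludes blocked cells): (1,1)→(2,4): 1; (2,4)→(5,5): 4; product = 4.
That gives 4 routes.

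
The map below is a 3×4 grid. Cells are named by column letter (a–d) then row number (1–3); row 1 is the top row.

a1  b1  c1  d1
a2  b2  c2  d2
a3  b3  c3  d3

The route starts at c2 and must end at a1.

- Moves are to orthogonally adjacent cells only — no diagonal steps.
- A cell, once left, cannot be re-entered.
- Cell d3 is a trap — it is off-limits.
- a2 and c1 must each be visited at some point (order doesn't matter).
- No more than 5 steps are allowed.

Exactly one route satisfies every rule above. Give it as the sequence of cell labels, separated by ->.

c2 -> c1 -> b1 -> b2 -> a2 -> a1

Any route must reach a2 and c1 and still end at a1 within 5 moves, so the order of the required stops is forced.
Route from c2: up 1 to c1, left 1 to b1, down 1 to b2, left 1 to a2, up 1 to a1 — 5 moves in all.
Check: all required cells visited; 5 ≤ 5 moves.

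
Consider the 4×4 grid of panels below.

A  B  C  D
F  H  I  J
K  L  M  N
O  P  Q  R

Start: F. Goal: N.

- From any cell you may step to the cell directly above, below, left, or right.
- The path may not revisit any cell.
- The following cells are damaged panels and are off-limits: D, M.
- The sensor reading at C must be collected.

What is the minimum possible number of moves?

6

Any route passes through C somewhere between F and N. Summing Manhattan distances along the two legs (F → C → N) gives a lower bound of 3 + 3 = 6 moves.
A route of 6 moves achieves this: F → A → B → C → I → J → N.
Since 6 matches the lower bound, it is optimal.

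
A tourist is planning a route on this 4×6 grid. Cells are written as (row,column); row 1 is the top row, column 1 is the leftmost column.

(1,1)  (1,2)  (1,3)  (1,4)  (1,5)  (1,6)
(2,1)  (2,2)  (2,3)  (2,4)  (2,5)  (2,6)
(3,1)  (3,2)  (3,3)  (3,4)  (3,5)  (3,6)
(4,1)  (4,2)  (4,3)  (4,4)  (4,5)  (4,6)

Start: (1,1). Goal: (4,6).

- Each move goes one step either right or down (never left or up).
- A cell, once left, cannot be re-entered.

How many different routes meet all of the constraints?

56

A right/down-only route from (1,1) to (4,6) makes exactly 3 down-moves and 5 right-moves in some order.
With no other constraints that would be C(8,3) = 56 routes.
That gives 56 routes.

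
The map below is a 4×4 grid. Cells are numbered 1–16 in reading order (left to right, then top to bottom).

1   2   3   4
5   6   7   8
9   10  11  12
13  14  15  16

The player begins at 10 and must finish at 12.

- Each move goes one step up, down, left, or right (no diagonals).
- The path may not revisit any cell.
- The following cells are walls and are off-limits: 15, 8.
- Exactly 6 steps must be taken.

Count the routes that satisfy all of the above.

Need simple routes of exactly 6 moves from 10 to 12 (Manhattan distance 2, so 2 moves are spent on a detour and 2 undoing it).
Enumerating: 10 6 2 3 7 11 12 | 10 9 5 6 7 11 12.
That gives 2 routes.

2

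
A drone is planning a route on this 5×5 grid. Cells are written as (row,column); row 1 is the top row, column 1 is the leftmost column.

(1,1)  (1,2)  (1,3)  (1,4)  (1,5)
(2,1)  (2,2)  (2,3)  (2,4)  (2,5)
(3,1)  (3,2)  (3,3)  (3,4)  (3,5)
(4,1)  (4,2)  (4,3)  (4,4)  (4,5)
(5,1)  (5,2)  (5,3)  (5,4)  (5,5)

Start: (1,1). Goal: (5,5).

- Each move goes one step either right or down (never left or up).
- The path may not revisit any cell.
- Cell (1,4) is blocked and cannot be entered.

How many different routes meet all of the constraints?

65

A right/down-only route from (1,1) to (5,5) makes exactly 4 down-moves and 4 right-moves in some order.
With no other constraints that would be C(8,4) = 70 routes.
Subtract routes through each blocked cell (inclusion–exclusion for overlaps): − through (1,4): 5 → 65.
That gives 65 routes.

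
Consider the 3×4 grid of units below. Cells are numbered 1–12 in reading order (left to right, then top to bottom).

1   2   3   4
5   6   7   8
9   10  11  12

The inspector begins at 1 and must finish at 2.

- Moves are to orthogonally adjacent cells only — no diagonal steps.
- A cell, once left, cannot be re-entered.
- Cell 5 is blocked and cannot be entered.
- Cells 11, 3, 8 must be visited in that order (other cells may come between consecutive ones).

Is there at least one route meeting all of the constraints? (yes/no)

no

Every way from 1 to 11 runs through 2 — but 2 is where the route must end, so it would be entered once on the way to 11 and again at the finish.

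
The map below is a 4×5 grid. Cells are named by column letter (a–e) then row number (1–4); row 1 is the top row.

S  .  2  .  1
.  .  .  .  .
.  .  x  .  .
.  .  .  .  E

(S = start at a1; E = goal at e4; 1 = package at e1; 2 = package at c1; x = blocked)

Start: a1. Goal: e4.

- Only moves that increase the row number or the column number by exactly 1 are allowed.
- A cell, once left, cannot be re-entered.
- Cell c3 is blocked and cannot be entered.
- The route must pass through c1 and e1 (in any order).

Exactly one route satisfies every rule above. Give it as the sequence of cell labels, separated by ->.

Moves only go right or down, so the column and row indices never decrease.
Route from a1: 4× right (reaching e1), 3× down (reaching e4) — 7 moves in all.
Check: all required cells visited.

a1 -> b1 -> c1 -> d1 -> e1 -> e2 -> e3 -> e4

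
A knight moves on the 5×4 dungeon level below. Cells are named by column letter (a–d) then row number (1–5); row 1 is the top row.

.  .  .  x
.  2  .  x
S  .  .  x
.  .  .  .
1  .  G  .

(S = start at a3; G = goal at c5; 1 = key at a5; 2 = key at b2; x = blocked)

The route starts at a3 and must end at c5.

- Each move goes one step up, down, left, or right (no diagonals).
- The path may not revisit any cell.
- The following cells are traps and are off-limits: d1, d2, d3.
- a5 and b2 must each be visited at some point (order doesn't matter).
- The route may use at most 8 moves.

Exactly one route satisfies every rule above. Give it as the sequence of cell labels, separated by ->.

Any route must reach a5 and b2 and still end at c5 within 8 moves, so the order of the required stops is forced.
Route from a3: up 1 to a2, right 1 to b2, down 2 to b4, left 1 to a4, down 1 to a5, right 2 to c5 — 8 moves in all.
Check: all required cells visited; 8 ≤ 8 moves.

a3 -> a2 -> b2 -> b3 -> b4 -> a4 -> a5 -> b5 -> c5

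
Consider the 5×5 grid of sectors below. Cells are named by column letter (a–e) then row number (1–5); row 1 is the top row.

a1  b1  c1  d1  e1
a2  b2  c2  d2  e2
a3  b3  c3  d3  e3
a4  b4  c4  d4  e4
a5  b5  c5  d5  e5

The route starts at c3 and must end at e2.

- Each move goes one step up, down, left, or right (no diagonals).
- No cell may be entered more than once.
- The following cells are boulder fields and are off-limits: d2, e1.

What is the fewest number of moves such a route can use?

3

The Manhattan distance from c3 to e2 is |3−2| + |3−5| = 3, so at least 3 moves are needed.
A route of 3 moves achieves this: c3 → d3 → e3 → e2.
Since 3 matches the lower bound, it is optimal.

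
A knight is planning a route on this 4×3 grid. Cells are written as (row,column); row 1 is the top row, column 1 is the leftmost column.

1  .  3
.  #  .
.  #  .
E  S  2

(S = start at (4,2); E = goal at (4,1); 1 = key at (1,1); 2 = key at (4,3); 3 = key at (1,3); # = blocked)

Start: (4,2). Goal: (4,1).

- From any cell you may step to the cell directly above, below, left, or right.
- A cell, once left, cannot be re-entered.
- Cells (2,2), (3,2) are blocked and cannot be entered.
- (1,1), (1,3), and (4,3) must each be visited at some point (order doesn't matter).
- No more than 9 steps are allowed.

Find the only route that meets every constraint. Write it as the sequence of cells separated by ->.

(4,2) -> (4,3) -> (3,3) -> (2,3) -> (1,3) -> (1,2) -> (1,1) -> (2,1) -> (3,1) -> (4,1)

Any route must reach (1,1), (1,3), and (4,3) and still end at (4,1) within 9 moves, so the order of the required stops is forced.
Route from (4,2): right to (4,3), 3× up (reaching (1,3)), 2× left (reaching (1,1)), 3× down (reaching (4,1)) — 9 moves in all.
Check: all required cells visited; 9 ≤ 9 moves.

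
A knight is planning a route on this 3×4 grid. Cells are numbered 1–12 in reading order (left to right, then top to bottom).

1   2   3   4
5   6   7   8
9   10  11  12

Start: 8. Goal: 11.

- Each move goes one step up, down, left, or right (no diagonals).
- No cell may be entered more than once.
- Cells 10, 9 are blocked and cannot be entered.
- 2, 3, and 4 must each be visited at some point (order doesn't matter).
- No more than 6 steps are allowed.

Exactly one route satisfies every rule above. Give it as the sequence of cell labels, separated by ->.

8 -> 4 -> 3 -> 2 -> 6 -> 7 -> 11

Any route must reach 2, 3, and 4 and still end at 11 within 6 moves, so the order of the required stops is forced.
Route from 8: up 1 to 4, left 2 to 2, down 1 to 6, right 1 to 7, down 1 to 11 — 6 moves in all.
Check: all required cells visited; 6 ≤ 6 moves.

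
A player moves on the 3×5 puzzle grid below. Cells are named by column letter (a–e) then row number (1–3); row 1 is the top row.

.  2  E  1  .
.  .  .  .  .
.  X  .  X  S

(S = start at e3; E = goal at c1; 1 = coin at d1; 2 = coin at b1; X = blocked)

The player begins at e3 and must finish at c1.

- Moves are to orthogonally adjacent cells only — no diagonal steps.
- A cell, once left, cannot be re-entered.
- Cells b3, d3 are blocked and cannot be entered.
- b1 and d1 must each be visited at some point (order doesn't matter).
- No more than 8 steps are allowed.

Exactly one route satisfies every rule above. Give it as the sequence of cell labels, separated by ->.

e3 -> e2 -> e1 -> d1 -> d2 -> c2 -> b2 -> b1 -> c1

The 8-move cap with required stops at b1, d1 leaves no slack for detours.
Route from e3: up 2 to e1, left 1 to d1, down 1 to d2, left 2 to b2, up 1 to b1, right 1 to c1 — 8 moves in all.
Check: all required cells visited; 8 ≤ 8 moves.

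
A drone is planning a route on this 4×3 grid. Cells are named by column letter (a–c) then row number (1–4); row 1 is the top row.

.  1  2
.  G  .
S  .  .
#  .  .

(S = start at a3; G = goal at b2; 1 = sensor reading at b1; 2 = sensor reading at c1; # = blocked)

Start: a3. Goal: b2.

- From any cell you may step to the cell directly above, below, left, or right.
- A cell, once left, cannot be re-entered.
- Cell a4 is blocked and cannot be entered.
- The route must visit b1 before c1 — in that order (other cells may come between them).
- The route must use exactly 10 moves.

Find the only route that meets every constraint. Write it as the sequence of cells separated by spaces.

The waypoints must appear in the order b1, c1, with no cell reused.
Route from a3: up 2 to a1, right 2 to c1, down 3 to c4, left 1 to b4, up 2 to b2 — 10 moves in all.
Check: order respected (1 at step 3, 2 at step 4); 10 moves as required.

a3 a2 a1 b1 c1 c2 c3 c4 b4 b3 b2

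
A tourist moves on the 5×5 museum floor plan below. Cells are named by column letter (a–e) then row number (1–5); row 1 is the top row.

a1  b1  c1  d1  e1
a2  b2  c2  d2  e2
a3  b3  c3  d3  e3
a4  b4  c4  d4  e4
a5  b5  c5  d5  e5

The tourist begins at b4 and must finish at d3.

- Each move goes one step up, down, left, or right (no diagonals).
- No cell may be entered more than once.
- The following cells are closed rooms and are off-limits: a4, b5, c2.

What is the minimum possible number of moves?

The Manhattan distance from b4 to d3 is |4−3| + |2−4| = 3, so at least 3 moves are needed.
A route of 3 moves achieves this: b4 → b3 → c3 → d3.
Since 3 matches the lower bound, it is optimal.

3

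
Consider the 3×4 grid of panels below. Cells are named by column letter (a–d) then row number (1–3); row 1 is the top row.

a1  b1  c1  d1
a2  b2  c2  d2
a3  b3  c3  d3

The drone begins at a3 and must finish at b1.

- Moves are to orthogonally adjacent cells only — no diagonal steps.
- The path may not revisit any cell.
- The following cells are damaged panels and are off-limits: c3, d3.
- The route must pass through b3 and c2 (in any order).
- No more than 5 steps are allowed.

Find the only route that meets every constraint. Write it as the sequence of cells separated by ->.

a3 -> b3 -> b2 -> c2 -> c1 -> b1

Any route must reach b3 and c2 and still end at b1 within 5 moves, so the order of the required stops is forced.
Route from a3: right to b3, up to b2, right to c2, up to c1, left to b1 — 5 moves in all.
Check: all required cells visited; 5 ≤ 5 moves.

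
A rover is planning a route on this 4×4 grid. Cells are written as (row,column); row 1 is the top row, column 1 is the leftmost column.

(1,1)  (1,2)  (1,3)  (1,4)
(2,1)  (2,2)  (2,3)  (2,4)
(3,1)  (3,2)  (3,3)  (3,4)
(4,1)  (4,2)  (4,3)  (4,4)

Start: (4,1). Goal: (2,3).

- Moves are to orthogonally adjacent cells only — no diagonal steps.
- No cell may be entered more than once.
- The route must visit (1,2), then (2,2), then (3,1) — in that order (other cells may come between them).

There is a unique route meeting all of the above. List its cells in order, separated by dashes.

(4,1) - (4,2) - (4,3) - (4,4) - (3,4) - (2,4) - (1,4) - (1,3) - (1,2) - (2,2) - (2,1) - (3,1) - (3,2) - (3,3) - (2,3)

The waypoints must appear in the order (1,2), (2,2), (3,1), with no cell reused.
Route from (4,1): right 3 to (4,4), up 3 to (1,4), left 2 to (1,2), down 1 to (2,2), left 1 to (2,1), down 1 to (3,1), right 2 to (3,3), up 1 to (2,3) — 14 moves in all.
Check: order respected ((1,2) at step 8, (2,2) at step 9, (3,1) at step 11).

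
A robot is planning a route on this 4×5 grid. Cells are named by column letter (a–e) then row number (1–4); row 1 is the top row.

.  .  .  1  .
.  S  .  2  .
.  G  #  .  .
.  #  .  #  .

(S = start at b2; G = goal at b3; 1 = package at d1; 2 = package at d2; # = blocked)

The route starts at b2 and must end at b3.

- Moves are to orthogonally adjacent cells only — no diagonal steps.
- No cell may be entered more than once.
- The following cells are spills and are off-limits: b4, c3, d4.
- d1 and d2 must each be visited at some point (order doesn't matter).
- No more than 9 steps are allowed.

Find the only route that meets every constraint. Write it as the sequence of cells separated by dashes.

b2 - c2 - d2 - d1 - c1 - b1 - a1 - a2 - a3 - b3

The budget equals the shortest possible length, so every move has to be on a shortest route through the required cells.
Route from b2: right 2 to d2, up 1 to d1, left 3 to a1, down 2 to a3, right 1 to b3 — 9 moves in all.
Check: all required cells visited; 9 ≤ 9 moves.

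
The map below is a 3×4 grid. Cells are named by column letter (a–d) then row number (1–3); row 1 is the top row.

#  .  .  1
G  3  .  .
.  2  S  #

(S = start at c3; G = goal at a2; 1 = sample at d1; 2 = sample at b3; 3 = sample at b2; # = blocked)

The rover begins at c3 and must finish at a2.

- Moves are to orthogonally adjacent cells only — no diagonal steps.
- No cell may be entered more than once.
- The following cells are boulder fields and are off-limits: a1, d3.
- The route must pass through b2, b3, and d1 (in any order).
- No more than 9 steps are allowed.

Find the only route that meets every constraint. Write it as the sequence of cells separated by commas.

c3, c2, d2, d1, c1, b1, b2, b3, a3, a2

The 9-move cap with required stops at b2, b3, d1 leaves no slack for detours.
Route from c3: up to c2, right to d2, up to d1, 2× left (reaching b1), 2× down (reaching b3), left to a3, up to a2 — 9 moves in all.
Check: all required cells visited; 9 ≤ 9 moves.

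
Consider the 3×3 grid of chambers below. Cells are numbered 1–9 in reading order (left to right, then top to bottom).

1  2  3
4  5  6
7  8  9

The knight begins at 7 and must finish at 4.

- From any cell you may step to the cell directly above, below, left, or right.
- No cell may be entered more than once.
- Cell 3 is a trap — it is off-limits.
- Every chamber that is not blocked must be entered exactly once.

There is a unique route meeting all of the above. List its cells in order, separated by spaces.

Need to visit all 8 open cells exactly once, starting at 7 and ending at 4.
Cell 9 has only two open neighbours (6 and 8), so the path must pass straight through it: one of those is the cell it's entered from and the other is where it exits.
Route from 7: right 2 to 9, up 1 to 6, left 1 to 5, up 1 to 2, left 1 to 1, down 1 to 4 — 7 moves in all.
Check: all 8 open cells covered.

7 8 9 6 5 2 1 4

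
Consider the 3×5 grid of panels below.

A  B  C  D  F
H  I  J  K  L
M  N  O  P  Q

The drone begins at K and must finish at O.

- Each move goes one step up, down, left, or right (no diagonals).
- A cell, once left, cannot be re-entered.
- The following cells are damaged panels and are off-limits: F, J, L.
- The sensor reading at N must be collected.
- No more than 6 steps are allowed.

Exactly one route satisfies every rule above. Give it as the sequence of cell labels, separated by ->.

K -> D -> C -> B -> I -> N -> O

Any route must reach N and still end at O within 6 moves, so the order of the required stops is forced.
Route from K: up to D, 2× left (reaching B), 2× down (reaching N), right to O — 6 moves in all.
Check: all required cells visited; 6 ≤ 6 moves.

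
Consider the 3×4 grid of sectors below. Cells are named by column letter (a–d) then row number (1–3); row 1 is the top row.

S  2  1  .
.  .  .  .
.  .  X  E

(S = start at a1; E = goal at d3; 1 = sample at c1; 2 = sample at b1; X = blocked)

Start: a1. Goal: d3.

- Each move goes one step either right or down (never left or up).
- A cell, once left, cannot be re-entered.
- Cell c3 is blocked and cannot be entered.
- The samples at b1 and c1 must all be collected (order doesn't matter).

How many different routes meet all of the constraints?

A right/down-only route from a1 to d3 makes exactly 2 down-moves and 3 right-moves in some order.
With no other constraints that would be C(5,2) = 10 routes.
A monotone route can only reach the required cells in the order b1, c1, so split there and multiply the segment counts (each segment already excludes blocked cells): a1→b1: 1; b1→c1: 1; c1→d3: 2; product = 2.
That gives 2 routes.

2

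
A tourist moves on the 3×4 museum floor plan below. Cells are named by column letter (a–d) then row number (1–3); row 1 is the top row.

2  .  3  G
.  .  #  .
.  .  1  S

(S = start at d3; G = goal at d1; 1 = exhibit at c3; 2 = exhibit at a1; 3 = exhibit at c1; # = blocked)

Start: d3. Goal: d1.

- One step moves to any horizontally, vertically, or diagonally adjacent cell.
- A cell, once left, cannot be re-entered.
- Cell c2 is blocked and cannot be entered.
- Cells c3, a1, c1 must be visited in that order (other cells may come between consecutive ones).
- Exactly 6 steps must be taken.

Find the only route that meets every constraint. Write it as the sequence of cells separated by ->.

d3 -> c3 -> b2 -> a1 -> b1 -> c1 -> d1

The waypoints must appear in the order c3, a1, c1, with no cell reused.
Route from d3: left 1 to c3, up-left 2 to a1, right 3 to d1 — 6 moves in all.
Check: order respected (1 at step 1, 2 at step 3, 3 at step 5); 6 moves as required.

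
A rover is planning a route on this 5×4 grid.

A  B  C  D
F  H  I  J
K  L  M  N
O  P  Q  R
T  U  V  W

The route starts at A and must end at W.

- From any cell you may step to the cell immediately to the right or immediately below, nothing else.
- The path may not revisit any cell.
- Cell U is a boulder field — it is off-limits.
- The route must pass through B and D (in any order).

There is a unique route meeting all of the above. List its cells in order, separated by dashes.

A - B - C - D - J - N - R - W

Moves only go right or down, so the column and row indices never decrease.
Route from A: 3× right (reaching D), 4× down (reaching W) — 7 moves in all.
Check: all required cells visited.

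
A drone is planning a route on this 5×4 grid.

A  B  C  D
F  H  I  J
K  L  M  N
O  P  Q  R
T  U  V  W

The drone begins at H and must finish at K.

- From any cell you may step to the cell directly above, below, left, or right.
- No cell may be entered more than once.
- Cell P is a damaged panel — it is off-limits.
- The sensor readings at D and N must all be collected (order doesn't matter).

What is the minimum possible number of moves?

8

Any route passes through D and N in some order between H and K. Summing Manhattan distances along each leg and taking the cheapest ordering (H → D → N → K) gives a lower bound of 3 + 2 + 3 = 8 moves.
A route of 8 moves achieves this: H → B → C → D → J → N → M → L → K.
Since 8 matches the lower bound, it is optimal.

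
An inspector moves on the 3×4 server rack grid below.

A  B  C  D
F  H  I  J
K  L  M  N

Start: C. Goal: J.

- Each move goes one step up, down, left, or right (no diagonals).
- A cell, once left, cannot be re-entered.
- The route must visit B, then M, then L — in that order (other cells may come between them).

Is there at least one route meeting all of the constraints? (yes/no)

Ignoring the required order, 10 revisit-free routes from C to J pass through all of B, M, and L; the waypoint orders that occur are B → L → M (10) — never B → M → L.

no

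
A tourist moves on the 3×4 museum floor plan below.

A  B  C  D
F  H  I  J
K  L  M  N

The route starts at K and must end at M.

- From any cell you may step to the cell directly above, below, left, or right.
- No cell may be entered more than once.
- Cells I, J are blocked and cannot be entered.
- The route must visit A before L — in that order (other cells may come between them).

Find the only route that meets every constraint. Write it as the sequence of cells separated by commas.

K, F, A, B, H, L, M

The waypoints must appear in the order A, L, with no cell reused.
Route from K: 2× up (reaching A), right to B, 2× down (reaching L), right to M — 6 moves in all.
Check: order respected (A at step 2, L at step 5).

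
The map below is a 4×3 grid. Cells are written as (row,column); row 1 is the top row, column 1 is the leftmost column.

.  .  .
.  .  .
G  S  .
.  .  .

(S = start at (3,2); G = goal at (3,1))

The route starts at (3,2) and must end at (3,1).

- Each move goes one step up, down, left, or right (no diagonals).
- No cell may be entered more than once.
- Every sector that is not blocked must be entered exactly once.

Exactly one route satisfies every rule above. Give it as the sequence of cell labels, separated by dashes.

Need to visit all 12 open cells exactly once, starting at (3,2) and ending at (3,1).
Cell (4,1) has only two open neighbours ((3,1) and (4,2)), so the path must pass straight through it: one of those is the cell it's entered from and the other is where it exits.
Route from (3,2): up 1 to (2,2), left 1 to (2,1), up 1 to (1,1), right 2 to (1,3), down 3 to (4,3), left 2 to (4,1), up 1 to (3,1) — 11 moves in all.
Check: all 12 open cells covered.

(3,2) - (2,2) - (2,1) - (1,1) - (1,2) - (1,3) - (2,3) - (3,3) - (4,3) - (4,2) - (4,1) - (3,1)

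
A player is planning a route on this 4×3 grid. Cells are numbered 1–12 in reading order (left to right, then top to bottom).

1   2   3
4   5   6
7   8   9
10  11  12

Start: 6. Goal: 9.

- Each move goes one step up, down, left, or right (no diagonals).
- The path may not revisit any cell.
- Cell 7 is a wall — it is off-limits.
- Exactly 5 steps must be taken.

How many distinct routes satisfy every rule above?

2

Need simple routes of exactly 5 moves from 6 to 9 (Manhattan distance 1, so 2 moves are spent on a detour and 2 undoing it).
Enumerating: 6 3 2 5 8 9 | 6 5 8 11 12 9.
That gives 2 routes.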